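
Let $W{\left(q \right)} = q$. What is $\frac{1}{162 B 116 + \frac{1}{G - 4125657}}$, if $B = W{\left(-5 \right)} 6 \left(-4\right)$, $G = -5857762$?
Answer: $\frac{9983419}{22513009181759} \approx 4.4345 \cdot 10^{-7}$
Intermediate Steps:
$B = 120$ ($B = \left(-5\right) 6 \left(-4\right) = \left(-30\right) \left(-4\right) = 120$)
$\frac{1}{162 B 116 + \frac{1}{G - 4125657}} = \frac{1}{162 \cdot 120 \cdot 116 + \frac{1}{-5857762 - 4125657}} = \frac{1}{19440 \cdot 116 + \frac{1}{-9983419}} = \frac{1}{2255040 - \frac{1}{9983419}} = \frac{1}{\frac{22513009181759}{9983419}} = \frac{9983419}{22513009181759}$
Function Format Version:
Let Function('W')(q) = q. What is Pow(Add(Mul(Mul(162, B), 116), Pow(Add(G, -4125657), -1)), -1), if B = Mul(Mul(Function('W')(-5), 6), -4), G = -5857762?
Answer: Rational(9983419, 22513009181759) ≈ 4.4345e-7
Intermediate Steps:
B = 120 (B = Mul(Mul(-5, 6), -4) = Mul(-30, -4) = 120)
Pow(Add(Mul(Mul(162, B), 116), Pow(Add(G, -4125657), -1)), -1) = Pow(Add(Mul(Mul(162, 120), 116), Pow(Add(-5857762, -4125657), -1)), -1) = Pow(Add(Mul(19440, 116), Pow(-9983419, -1)), -1) = Pow(Add(2255040, Rational(-1, 9983419)), -1) = Pow(Rational(22513009181759, 9983419), -1) = Rational(9983419, 22513009181759)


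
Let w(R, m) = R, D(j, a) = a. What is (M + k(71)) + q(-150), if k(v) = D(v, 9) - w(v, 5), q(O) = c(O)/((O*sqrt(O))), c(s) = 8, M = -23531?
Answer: -23593 + 2*I*sqrt(6)/1125 ≈ -23593.0 + 0.0043546*I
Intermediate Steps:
q(O) = 8/O**(3/2) (q(O) = 8/((O*sqrt(O))) = 8/(O**(3/2)) = 8/O**(3/2))
k(v) = 9 - v
(M + k(71)) + q(-150) = (-23531 + (9 - 1*71)) + 8/(-150)**(3/2) = (-23531 + (9 - 71)) + 8*(I*sqrt(6)/4500) = (-23531 - 62) + 2*I*sqrt(6)/1125 = -23593 + 2*I*sqrt(6)/1125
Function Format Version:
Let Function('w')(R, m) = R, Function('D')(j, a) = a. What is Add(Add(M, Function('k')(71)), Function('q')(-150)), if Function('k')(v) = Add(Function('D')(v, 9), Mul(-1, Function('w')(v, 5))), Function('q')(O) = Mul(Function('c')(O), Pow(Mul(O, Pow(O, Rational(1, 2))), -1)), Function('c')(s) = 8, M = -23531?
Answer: Add(-23593, Mul(Rational(2, 1125), I, Pow(6, Rational(1, 2)))) ≈ Add(-23593., Mul(0.0043546, I))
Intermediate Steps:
Function('q')(O) = Mul(8, Pow(O, Rational(-3, 2))) (Function('q')(O) = Mul(8, Pow(Mul(O, Pow(O, Rational(1, 2))), -1)) = Mul(8, Pow(Pow(O, Rational(3, 2)), -1)) = Mul(8, Pow(O, Rational(-3, 2))))
Function('k')(v) = Add(9, Mul(-1, v))
Add(Add(M, Function('k')(71)), Function('q')(-150)) = Add(Add(-23531, Add(9, Mul(-1, 71))), Mul(8, Pow(-150, Rational(-3, 2)))) = Add(Add(-23531, Add(9, -71)), Mul(8, Mul(Rational(1, 4500), I, Pow(6, Rational(1, 2))))) = Add(Add(-23531, -62), Mul(Rational(2, 1125), I, Pow(6, Rational(1, 2)))) = Add(-23593, Mul(Rational(2, 1125), I, Pow(6, Rational(1, 2))))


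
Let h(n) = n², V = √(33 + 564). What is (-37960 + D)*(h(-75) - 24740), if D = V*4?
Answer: 725605400 - 76460*√597 ≈ 7.2374e+8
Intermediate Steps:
V = √597 ≈ 24.434
D = 4*√597 (D = √597*4 = 4*√597 ≈ 97.734)
(-37960 + D)*(h(-75) - 24740) = (-37960 + 4*√597)*((-75)² - 24740) = (-37960 + 4*√597)*(5625 - 24740) = (-37960 + 4*√597)*(-19115) = 725605400 - 76460*√597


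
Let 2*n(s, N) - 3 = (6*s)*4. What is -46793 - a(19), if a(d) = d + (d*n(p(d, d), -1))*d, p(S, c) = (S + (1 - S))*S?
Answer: -259323/2 ≈ -1.2966e+5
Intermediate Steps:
p(S, c) = S (p(S, c) = 1*S = S)
n(s, N) = 3/2 + 12*s (n(s, N) = 3/2 + ((6*s)*4)/2 = 3/2 + (24*s)/2 = 3/2 + 12*s)
a(d) = d + d²*(3/2 + 12*d) (a(d) = d + (d*(3/2 + 12*d))*d = d + d²*(3/2 + 12*d))
-46793 - a(19) = -46793 - 19*(2 + 3*19*(1 + 8*19))/2 = -46793 - 19*(2 + 3*19*(1 + 152))/2 = -46793 - 19*(2 + 3*19*153)/2 = -46793 - 19*(2 + 8721)/2 = -46793 - 19*8723/2 = -46793 - 1*165737/2 = -46793 - 165737/2 = -259323/2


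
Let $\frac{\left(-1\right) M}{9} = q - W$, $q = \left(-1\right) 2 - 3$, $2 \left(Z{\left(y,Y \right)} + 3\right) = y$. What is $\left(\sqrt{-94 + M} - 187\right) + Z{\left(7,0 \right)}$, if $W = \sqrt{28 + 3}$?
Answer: $- \frac{373}{2} + \sqrt{-49 + 9 \sqrt{31}} \approx -185.45$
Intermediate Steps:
$Z{\left(y,Y \right)} = -3 + \frac{y}{2}$
$W = \sqrt{31} \approx 5.5678$
$q = -5$ ($q = -2 - 3 = -5$)
$M = 45 + 9 \sqrt{31}$ ($M = - 9 \left(-5 - \sqrt{31}\right) = 45 + 9 \sqrt{31} \approx 95.11$)
$\left(\sqrt{-94 + M} - 187\right) + Z{\left(7,0 \right)} = \left(\sqrt{-94 + \left(45 + 9 \sqrt{31}\right)} - 187\right) + \left(-3 + \frac{1}{2} \cdot 7\right) = \left(\sqrt{-49 + 9 \sqrt{31}} - 187\right) + \left(-3 + \frac{7}{2}\right) = \left(-187 + \sqrt{-49 + 9 \sqrt{31}}\right) + \frac{1}{2} = - \frac{373}{2} + \sqrt{-49 + 9 \sqrt{31}}$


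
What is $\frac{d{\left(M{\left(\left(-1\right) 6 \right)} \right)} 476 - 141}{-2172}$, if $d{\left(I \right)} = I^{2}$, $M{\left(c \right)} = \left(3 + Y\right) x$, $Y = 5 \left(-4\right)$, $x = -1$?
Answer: $- \frac{137423}{2172} \approx -63.27$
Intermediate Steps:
$Y = -20$
$M{\left(c \right)} = 17$ ($M{\left(c \right)} = \left(3 - 20\right) \left(-1\right) = \left(-17\right) \left(-1\right) = 17$)
$\frac{d{\left(M{\left(\left(-1\right) 6 \right)} \right)} 476 - 141}{-2172} = \frac{17^{2} \cdot 476 - 141}{-2172} = \left(289 \cdot 476 - 141\right) \left(- \frac{1}{2172}\right) = \left(137564 - 141\right) \left(- \frac{1}{2172}\right) = 137423 \left(- \frac{1}{2172}\right) = - \frac{137423}{2172}$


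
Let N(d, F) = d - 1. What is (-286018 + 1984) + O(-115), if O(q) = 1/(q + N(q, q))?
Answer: -65611855/231 ≈ -2.8403e+5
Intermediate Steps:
N(d, F) = -1 + d
O(q) = 1/(-1 + 2*q) (O(q) = 1/(q + (-1 + q)) = 1/(-1 + 2*q))
(-286018 + 1984) + O(-115) = (-286018 + 1984) + 1/(-1 + 2*(-115)) = -284034 + 1/(-1 - 230) = -284034 + 1/(-231) = -284034 - 1/231 = -65611855/231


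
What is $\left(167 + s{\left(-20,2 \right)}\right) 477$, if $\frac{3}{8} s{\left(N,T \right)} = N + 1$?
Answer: $55491$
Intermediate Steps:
$s{\left(N,T \right)} = \frac{8}{3} + \frac{8 N}{3}$ ($s{\left(N,T \right)} = \frac{8 \left(N + 1\right)}{3} = \frac{8 \left(1 + N\right)}{3} = \frac{8}{3} + \frac{8 N}{3}$)
$\left(167 + s{\left(-20,2 \right)}\right) 477 = \left(167 + \left(\frac{8}{3} + \frac{8}{3} \left(-20\right)\right)\right) 477 = \left(167 + \left(\frac{8}{3} - \frac{160}{3}\right)\right) 477 = \left(167 - \frac{152}{3}\right) 477 = \frac{349}{3} \cdot 477 = 55491$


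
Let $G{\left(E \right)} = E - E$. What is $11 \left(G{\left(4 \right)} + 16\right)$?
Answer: $176$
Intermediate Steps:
$G{\left(E \right)} = 0$
$11 \left(G{\left(4 \right)} + 16\right) = 11 \left(0 + 16\right) = 11 \cdot 16 = 176$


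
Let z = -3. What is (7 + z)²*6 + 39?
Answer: 135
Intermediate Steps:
(7 + z)²*6 + 39 = (7 - 3)²*6 + 39 = 4²*6 + 39 = 16*6 + 39 = 96 + 39 = 135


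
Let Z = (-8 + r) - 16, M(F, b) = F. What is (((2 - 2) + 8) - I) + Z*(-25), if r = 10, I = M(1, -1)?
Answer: 357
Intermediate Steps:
I = 1
Z = -14 (Z = (-8 + 10) - 16 = 2 - 16 = -14)
(((2 - 2) + 8) - I) + Z*(-25) = (((2 - 2) + 8) - 1*1) - 14*(-25) = ((0 + 8) - 1) + 350 = (8 - 1) + 350 = 7 + 350 = 357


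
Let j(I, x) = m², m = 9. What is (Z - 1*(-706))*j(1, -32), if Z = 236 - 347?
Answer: 48195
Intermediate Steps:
j(I, x) = 81 (j(I, x) = 9² = 81)
Z = -111
(Z - 1*(-706))*j(1, -32) = (-111 - 1*(-706))*81 = (-111 + 706)*81 = 595*81 = 48195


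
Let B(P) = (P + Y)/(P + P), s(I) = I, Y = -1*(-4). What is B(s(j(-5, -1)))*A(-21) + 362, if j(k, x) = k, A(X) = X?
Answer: 3599/10 ≈ 359.90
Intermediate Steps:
Y = 4
B(P) = (4 + P)/(2*P) (B(P) = (P + 4)/(P + P) = (4 + P)/((2*P)) = (4 + P)*(1/(2*P)) = (4 + P)/(2*P))
B(s(j(-5, -1)))*A(-21) + 362 = ((½)*(4 - 5)/(-5))*(-21) + 362 = ((½)*(-⅕)*(-1))*(-21) + 362 = (⅒)*(-21) + 362 = -21/10 + 362 = 3599/10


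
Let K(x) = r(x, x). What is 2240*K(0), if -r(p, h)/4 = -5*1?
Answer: 44800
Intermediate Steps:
r(p, h) = 20 (r(p, h) = -(-20) = -4*(-5) = 20)
K(x) = 20
2240*K(0) = 2240*20 = 44800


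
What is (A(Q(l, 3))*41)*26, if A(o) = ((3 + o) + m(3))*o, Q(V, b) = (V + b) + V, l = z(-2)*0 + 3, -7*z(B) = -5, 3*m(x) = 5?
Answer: 131118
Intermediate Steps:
m(x) = 5/3 (m(x) = (⅓)*5 = 5/3)
z(B) = 5/7 (z(B) = -⅐*(-5) = 5/7)
l = 3 (l = (5/7)*0 + 3 = 0 + 3 = 3)
Q(V, b) = b + 2*V
A(o) = o*(14/3 + o) (A(o) = ((3 + o) + 5/3)*o = (14/3 + o)*o = o*(14/3 + o))
(A(Q(l, 3))*41)*26 = (((3 + 2*3)*(14 + 3*(3 + 2*3))/3)*41)*26 = (((3 + 6)*(14 + 3*(3 + 6))/3)*41)*26 = (((⅓)*9*(14 + 3*9))*41)*26 = (((⅓)*9*(14 + 27))*41)*26 = (((⅓)*9*41)*41)*26 = (123*41)*26 = 5043*26 = 131118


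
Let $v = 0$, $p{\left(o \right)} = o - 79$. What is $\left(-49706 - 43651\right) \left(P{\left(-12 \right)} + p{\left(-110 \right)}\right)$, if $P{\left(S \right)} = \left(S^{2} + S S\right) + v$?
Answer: $-9242343$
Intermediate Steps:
$p{\left(o \right)} = -79 + o$ ($p{\left(o \right)} = o - 79 = -79 + o$)
$P{\left(S \right)} = 2 S^{2}$ ($P{\left(S \right)} = \left(S^{2} + S S\right) + 0 = \left(S^{2} + S^{2}\right) + 0 = 2 S^{2} + 0 = 2 S^{2}$)
$\left(-49706 - 43651\right) \left(P{\left(-12 \right)} + p{\left(-110 \right)}\right) = \left(-49706 - 43651\right) \left(2 \left(-12\right)^{2} - 189\right) = - 93357 \left(2 \cdot 144 - 189\right) = - 93357 \left(288 - 189\right) = \left(-93357\right) 99 = -9242343$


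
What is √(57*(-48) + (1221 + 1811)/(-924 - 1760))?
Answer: I*√1232367994/671 ≈ 52.318*I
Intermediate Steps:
√(57*(-48) + (1221 + 1811)/(-924 - 1760)) = √(-2736 + 3032/(-2684)) = √(-2736 + 3032*(-1/2684)) = √(-2736 - 758/671) = √(-1836614/671) = I*√1232367994/671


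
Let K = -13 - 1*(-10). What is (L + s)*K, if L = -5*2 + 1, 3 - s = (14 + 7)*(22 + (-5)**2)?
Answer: 2979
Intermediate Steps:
K = -3 (K = -13 + 10 = -3)
s = -984 (s = 3 - (14 + 7)*(22 + (-5)**2) = 3 - 21*(22 + 25) = 3 - 21*47 = 3 - 1*987 = 3 - 987 = -984)
L = -9 (L = -10 + 1 = -9)
(L + s)*K = (-9 - 984)*(-3) = -993*(-3) = 2979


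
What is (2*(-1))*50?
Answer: -100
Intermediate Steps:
(2*(-1))*50 = -2*50 = -100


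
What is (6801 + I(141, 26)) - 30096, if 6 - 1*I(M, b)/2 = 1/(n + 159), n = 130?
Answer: -6728789/289 ≈ -23283.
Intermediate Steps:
I(M, b) = 3466/289 (I(M, b) = 12 - 2/(130 + 159) = 12 - 2/289 = 3466/289)
(6801 + I(141, 26)) - 30096 = (6801 + 3466/289) - 30096 = 1968955/289 - 30096 = -6728789/289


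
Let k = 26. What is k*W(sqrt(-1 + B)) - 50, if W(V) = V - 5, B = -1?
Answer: -180 + 26*I*sqrt(2) ≈ -180.0 + 36.77*I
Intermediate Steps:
W(V) = -5 + V
k*W(sqrt(-1 + B)) - 50 = 26*(-5 + sqrt(-1 - 1)) - 50 = 26*(-5 + sqrt(-2)) - 50 = 26*(-5 + I*sqrt(2)) - 50 = (-130 + 26*I*sqrt(2)) - 50 = -180 + 26*I*sqrt(2)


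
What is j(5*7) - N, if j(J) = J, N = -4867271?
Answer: 4867306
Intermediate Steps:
j(5*7) - N = 5*7 - 1*(-4867271) = 35 + 4867271 = 4867306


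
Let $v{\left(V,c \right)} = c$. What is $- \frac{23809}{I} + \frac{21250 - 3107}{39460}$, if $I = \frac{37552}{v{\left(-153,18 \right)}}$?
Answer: $- \frac{2028718823}{185225240} \approx -10.953$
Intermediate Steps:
$I = \frac{18776}{9}$ ($I = \frac{37552}{18} = 37552 \cdot \frac{1}{18} = \frac{18776}{9} \approx 2086.2$)
$- \frac{23809}{I} + \frac{21250 - 3107}{39460} = - \frac{23809}{\frac{18776}{9}} + \frac{21250 - 3107}{39460} = \left(-23809\right) \frac{9}{18776} + 18143 \cdot \frac{1}{39460} = - \frac{214281}{18776} + \frac{18143}{39460} = - \frac{2028718823}{185225240}$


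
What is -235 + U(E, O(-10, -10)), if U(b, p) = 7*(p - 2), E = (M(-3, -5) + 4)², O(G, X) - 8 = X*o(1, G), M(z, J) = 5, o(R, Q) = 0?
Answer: -193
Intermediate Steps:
O(G, X) = 8 (O(G, X) = 8 + X*0 = 8 + 0 = 8)
E = 81 (E = (5 + 4)² = 9² = 81)
U(b, p) = -14 + 7*p (U(b, p) = 7*(-2 + p) = -14 + 7*p)
-235 + U(E, O(-10, -10)) = -235 + (-14 + 7*8) = -235 + (-14 + 56) = -235 + 42 = -193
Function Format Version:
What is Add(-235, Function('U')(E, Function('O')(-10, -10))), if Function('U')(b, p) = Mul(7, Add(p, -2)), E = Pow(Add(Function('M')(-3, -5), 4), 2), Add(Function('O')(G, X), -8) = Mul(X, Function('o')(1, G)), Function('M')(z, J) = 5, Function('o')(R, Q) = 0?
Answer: -193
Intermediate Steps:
Function('O')(G, X) = 8 (Function('O')(G, X) = Add(8, Mul(X, 0)) = Add(8, 0) = 8)
E = 81 (E = Pow(Add(5, 4), 2) = Pow(9, 2) = 81)
Function('U')(b, p) = Add(-14, Mul(7, p)) (Function('U')(b, p) = Mul(7, Add(-2, p)) = Add(-14, Mul(7, p)))
Add(-235, Function('U')(E, Function('O')(-10, -10))) = Add(-235, Add(-14, Mul(7, 8))) = Add(-235, Add(-14, 56)) = Add(-235, 42) = -193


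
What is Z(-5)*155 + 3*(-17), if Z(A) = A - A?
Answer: -51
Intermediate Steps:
Z(A) = 0
Z(-5)*155 + 3*(-17) = 0*155 + 3*(-17) = 0 - 51 = -51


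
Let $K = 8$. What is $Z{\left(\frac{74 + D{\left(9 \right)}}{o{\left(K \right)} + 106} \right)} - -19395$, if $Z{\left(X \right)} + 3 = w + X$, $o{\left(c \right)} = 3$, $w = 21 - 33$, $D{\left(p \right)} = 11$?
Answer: $\frac{2112505}{109} \approx 19381.0$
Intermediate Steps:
$w = -12$
$Z{\left(X \right)} = -15 + X$ ($Z{\left(X \right)} = -3 + \left(-12 + X\right) = -15 + X$)
$Z{\left(\frac{74 + D{\left(9 \right)}}{o{\left(K \right)} + 106} \right)} - -19395 = \left(-15 + \frac{74 + 11}{3 + 106}\right) - -19395 = \left(-15 + \frac{85}{109}\right) + 19395 = - \frac{1550}{109} + 19395 = \frac{2112505}{109}$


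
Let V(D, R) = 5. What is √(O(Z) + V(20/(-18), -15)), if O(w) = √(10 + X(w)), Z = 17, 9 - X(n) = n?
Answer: √(5 + √2) ≈ 2.5326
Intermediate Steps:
X(n) = 9 - n
O(w) = √(19 - w) (O(w) = √(10 + (9 - w)) = √(19 - w))
√(O(Z) + V(20/(-18), -15)) = √(√(19 - 1*17) + 5) = √(√(19 - 17) + 5) = √(√2 + 5) = √(5 + √2)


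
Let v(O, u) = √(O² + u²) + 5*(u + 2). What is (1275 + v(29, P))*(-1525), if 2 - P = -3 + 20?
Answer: -1845250 - 1525*√1066 ≈ -1.8950e+6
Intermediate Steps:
P = -15 (P = 2 - (-3 + 20) = 2 - 1*17 = 2 - 17 = -15)
v(O, u) = 10 + √(O² + u²) + 5*u (v(O, u) = √(O² + u²) + 5*(2 + u) = √(O² + u²) + (10 + 5*u) = 10 + √(O² + u²) + 5*u)
(1275 + v(29, P))*(-1525) = (1275 + (10 + √(29² + (-15)²) + 5*(-15)))*(-1525) = (1275 + (10 + √(841 + 225) - 75))*(-1525) = (1275 + (10 + √1066 - 75))*(-1525) = (1275 + (-65 + √1066))*(-1525) = (1210 + √1066)*(-1525) = -1845250 - 1525*√1066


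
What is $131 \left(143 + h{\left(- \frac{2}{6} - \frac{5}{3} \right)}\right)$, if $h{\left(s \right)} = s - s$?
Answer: $18733$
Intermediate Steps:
$h{\left(s \right)} = 0$
$131 \left(143 + h{\left(- \frac{2}{6} - \frac{5}{3} \right)}\right) = 131 \left(143 + 0\right) = 131 \cdot 143 = 18733$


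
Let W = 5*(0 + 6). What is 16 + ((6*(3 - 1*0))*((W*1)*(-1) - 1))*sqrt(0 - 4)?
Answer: 16 - 1116*I ≈ 16.0 - 1116.0*I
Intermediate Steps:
W = 30 (W = 5*6 = 30)
16 + ((6*(3 - 1*0))*((W*1)*(-1) - 1))*sqrt(0 - 4) = 16 + ((6*(3 - 1*0))*((30*1)*(-1) - 1))*sqrt(0 - 4) = 16 + ((6*(3 + 0))*(30*(-1) - 1))*sqrt(-4) = 16 + ((6*3)*(-30 - 1))*(2*I) = 16 + (18*(-31))*(2*I) = 16 - 1116*I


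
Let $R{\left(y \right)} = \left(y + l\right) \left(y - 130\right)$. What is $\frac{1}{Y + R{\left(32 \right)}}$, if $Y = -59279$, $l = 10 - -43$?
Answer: $- \frac{1}{67609} \approx -1.4791 \cdot 10^{-5}$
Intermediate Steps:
$l = 53$ ($l = 10 + 43 = 53$)
$R{\left(y \right)} = \left(-130 + y\right) \left(53 + y\right)$ ($R{\left(y \right)} = \left(y + 53\right) \left(y - 130\right) = \left(53 + y\right) \left(-130 + y\right) = \left(-130 + y\right) \left(53 + y\right)$)
$\frac{1}{Y + R{\left(32 \right)}} = \frac{1}{-59279 - \left(9354 - 1024\right)} = \frac{1}{-59279 - 8330} = \frac{1}{-67609} = - \frac{1}{67609}$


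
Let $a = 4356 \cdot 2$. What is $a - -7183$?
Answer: $15895$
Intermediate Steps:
$a = 8712$
$a - -7183 = 8712 - -7183 = 8712 + 7183 = 15895$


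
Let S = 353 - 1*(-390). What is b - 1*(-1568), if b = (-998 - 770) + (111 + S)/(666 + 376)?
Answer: -103773/521 ≈ -199.18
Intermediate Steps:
S = 743 (S = 353 + 390 = 743)
b = -920701/521 (b = (-998 - 770) + (111 + 743)/(666 + 376) = -1768 + 854/1042 = -1768 + 854*(1/1042) = -1768 + 427/521 = -920701/521 ≈ -1767.2)
b - 1*(-1568) = -920701/521 - 1*(-1568) = -920701/521 + 1568 = -103773/521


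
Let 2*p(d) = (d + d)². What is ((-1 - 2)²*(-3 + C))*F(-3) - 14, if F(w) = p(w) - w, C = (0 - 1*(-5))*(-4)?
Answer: -4361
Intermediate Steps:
p(d) = 2*d² (p(d) = (d + d)²/2 = (2*d)²/2 = (4*d²)/2 = 2*d²)
C = -20 (C = (0 + 5)*(-4) = 5*(-4) = -20)
F(w) = -w + 2*w² (F(w) = 2*w² - w = -w + 2*w²)
((-1 - 2)²*(-3 + C))*F(-3) - 14 = ((-1 - 2)²*(-3 - 20))*(-3*(-1 + 2*(-3))) - 14 = ((-3)²*(-23))*(-3*(-1 - 6)) - 14 = (9*(-23))*(-3*(-7)) - 14 = -207*21 - 14 = -4347 - 14 = -4361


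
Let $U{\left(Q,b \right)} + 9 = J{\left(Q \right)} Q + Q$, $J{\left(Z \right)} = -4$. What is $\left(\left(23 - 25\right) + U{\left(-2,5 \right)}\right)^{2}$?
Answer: $25$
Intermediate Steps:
$U{\left(Q,b \right)} = -9 - 3 Q$ ($U{\left(Q,b \right)} = -9 + \left(- 4 Q + Q\right) = -9 - 3 Q$)
$\left(\left(23 - 25\right) + U{\left(-2,5 \right)}\right)^{2} = \left(\left(23 - 25\right) - 3\right)^{2} = \left(\left(23 - 25\right) + \left(-9 + 6\right)\right)^{2} = \left(-2 - 3\right)^{2} = \left(-5\right)^{2} = 25$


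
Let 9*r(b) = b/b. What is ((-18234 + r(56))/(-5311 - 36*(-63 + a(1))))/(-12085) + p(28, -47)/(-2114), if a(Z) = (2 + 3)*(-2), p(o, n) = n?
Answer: 2673691459/123380014086 ≈ 0.021670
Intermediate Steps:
a(Z) = -10 (a(Z) = 5*(-2) = -10)
r(b) = 1/9 (r(b) = (b/b)/9 = (1/9)*1 = 1/9)
((-18234 + r(56))/(-5311 - 36*(-63 + a(1))))/(-12085) + p(28, -47)/(-2114) = ((-18234 + 1/9)/(-5311 - 36*(-63 - 10)))/(-12085) - 47/(-2114) = -164105/(9*(-5311 - 36*(-73)))*(-1/12085) - 47*(-1/2114) = -164105/(9*(-5311 + 2628))*(-1/12085) + 47/2114 = -164105/9/(-2683)*(-1/12085) + 47/2114 = -164105/9*(-1/2683)*(-1/12085) + 47/2114 = (164105/24147)*(-1/12085) + 47/2114 = -32821/58363299 + 47/2114 = 2673691459/123380014086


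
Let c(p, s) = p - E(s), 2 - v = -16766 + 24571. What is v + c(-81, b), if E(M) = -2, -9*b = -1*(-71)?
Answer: -7882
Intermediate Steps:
b = -71/9 (b = -(-1)*(-71)/9 = -⅑*71 = -71/9 ≈ -7.8889)
v = -7803 (v = 2 - (-16766 + 24571) = 2 - 1*7805 = 2 - 7805 = -7803)
c(p, s) = 2 + p (c(p, s) = p - 1*(-2) = p + 2 = 2 + p)
v + c(-81, b) = -7803 + (2 - 81) = -7803 - 79 = -7882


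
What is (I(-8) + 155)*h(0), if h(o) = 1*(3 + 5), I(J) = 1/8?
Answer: 1241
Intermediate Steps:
I(J) = ⅛
h(o) = 8 (h(o) = 1*8 = 8)
(I(-8) + 155)*h(0) = (⅛ + 155)*8 = (1241/8)*8 = 1241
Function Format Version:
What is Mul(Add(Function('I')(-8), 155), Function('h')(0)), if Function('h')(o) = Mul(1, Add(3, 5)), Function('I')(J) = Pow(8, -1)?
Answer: 1241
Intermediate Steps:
Function('I')(J) = Rational(1, 8)
Function('h')(o) = 8 (Function('h')(o) = Mul(1, 8) = 8)
Mul(Add(Function('I')(-8), 155), Function('h')(0)) = Mul(Add(Rational(1, 8), 155), 8) = Mul(Rational(1241, 8), 8) = 1241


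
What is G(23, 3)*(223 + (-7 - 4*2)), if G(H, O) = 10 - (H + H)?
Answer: -7488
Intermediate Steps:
G(H, O) = 10 - 2*H
G(23, 3)*(223 + (-7 - 4*2)) = (10 - 2*23)*(223 + (-7 - 4*2)) = (10 - 46)*(223 + (-7 - 8)) = -36*(223 - 15) = -36*208 = -7488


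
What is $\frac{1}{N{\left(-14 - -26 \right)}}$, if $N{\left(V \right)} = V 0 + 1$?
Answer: $1$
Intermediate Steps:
$N{\left(V \right)} = 1$ ($N{\left(V \right)} = 0 + 1 = 1$)
$\frac{1}{N{\left(-14 - -26 \right)}} = 1^{-1} = 1$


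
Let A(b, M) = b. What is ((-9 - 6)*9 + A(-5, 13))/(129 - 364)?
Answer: 28/47 ≈ 0.59575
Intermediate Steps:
((-9 - 6)*9 + A(-5, 13))/(129 - 364) = ((-9 - 6)*9 - 5)/(129 - 364) = (-15*9 - 5)/(-235) = (-135 - 5)*(-1/235) = -140*(-1/235) = 28/47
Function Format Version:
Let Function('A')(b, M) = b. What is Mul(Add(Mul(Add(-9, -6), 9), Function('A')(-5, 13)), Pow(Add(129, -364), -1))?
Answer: Rational(28, 47) ≈ 0.59575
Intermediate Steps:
Mul(Add(Mul(Add(-9, -6), 9), Function('A')(-5, 13)), Pow(Add(129, -364), -1)) = Mul(Add(Mul(Add(-9, -6), 9), -5), Pow(Add(129, -364), -1)) = Mul(Add(Mul(-15, 9), -5), Pow(-235, -1)) = Mul(Add(-135, -5), Rational(-1, 235)) = Mul(-140, Rational(-1, 235)) = Rational(28, 47)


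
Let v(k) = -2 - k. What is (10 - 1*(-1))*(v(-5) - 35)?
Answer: -352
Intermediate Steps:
(10 - 1*(-1))*(v(-5) - 35) = (10 - 1*(-1))*((-2 - 1*(-5)) - 35) = (10 + 1)*((-2 + 5) - 35) = 11*(3 - 35) = 11*(-32) = -352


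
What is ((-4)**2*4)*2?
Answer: 128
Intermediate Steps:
((-4)**2*4)*2 = (16*4)*2 = 64*2 = 128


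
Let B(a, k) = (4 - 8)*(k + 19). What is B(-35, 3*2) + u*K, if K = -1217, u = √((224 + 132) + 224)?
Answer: -100 - 2434*√145 ≈ -29409.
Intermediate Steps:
u = 2*√145 (u = √(356 + 224) = √580 = 2*√145 ≈ 24.083)
B(a, k) = -76 - 4*k (B(a, k) = -4*(19 + k) = -76 - 4*k)
B(-35, 3*2) + u*K = (-76 - 12*2) + (2*√145)*(-1217) = (-76 - 4*6) - 2434*√145 = (-76 - 24) - 2434*√145 = -100 - 2434*√145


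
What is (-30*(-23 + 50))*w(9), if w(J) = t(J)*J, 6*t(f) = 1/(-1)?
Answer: 1215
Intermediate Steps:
t(f) = -⅙ (t(f) = (⅙)/(-1) = (⅙)*(-1) = -⅙)
w(J) = -J/6
(-30*(-23 + 50))*w(9) = (-30*(-23 + 50))*(-⅙*9) = -30*27*(-3/2) = -810*(-3/2) = 1215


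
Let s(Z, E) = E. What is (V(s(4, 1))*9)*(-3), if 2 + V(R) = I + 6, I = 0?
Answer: -108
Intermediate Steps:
V(R) = 4 (V(R) = -2 + (0 + 6) = -2 + 6 = 4)
(V(s(4, 1))*9)*(-3) = (4*9)*(-3) = 36*(-3) = -108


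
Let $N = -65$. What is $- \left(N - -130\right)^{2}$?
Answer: $-4225$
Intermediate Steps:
$- \left(N - -130\right)^{2} = - \left(-65 - -130\right)^{2} = - \left(-65 + \left(-44 + 174\right)\right)^{2} = - \left(-65 + 130\right)^{2} = - 65^{2} = \left(-1\right) 4225 = -4225$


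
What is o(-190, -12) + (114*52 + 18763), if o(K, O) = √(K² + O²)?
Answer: 24691 + 2*√9061 ≈ 24881.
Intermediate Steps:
o(-190, -12) + (114*52 + 18763) = √((-190)² + (-12)²) + (114*52 + 18763) = √(36100 + 144) + (5928 + 18763) = √36244 + 24691 = 2*√9061 + 24691 = 24691 + 2*√9061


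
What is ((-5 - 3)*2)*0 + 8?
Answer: 8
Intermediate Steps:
((-5 - 3)*2)*0 + 8 = -8*2*0 + 8 = -16*0 + 8 = 0 + 8 = 8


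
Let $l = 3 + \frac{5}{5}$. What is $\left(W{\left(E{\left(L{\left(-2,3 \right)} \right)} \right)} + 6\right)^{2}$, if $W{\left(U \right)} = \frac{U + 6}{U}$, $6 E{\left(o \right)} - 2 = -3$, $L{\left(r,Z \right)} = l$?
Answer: $841$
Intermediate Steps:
$l = 4$ ($l = 3 + 5 \cdot \frac{1}{5} = 3 + 1 = 4$)
$L{\left(r,Z \right)} = 4$
$E{\left(o \right)} = - \frac{1}{6}$ ($E{\left(o \right)} = \frac{1}{3} + \frac{1}{6} \left(-3\right) = \frac{1}{3} - \frac{1}{2} = - \frac{1}{6}$)
$W{\left(U \right)} = \frac{6 + U}{U}$
$\left(W{\left(E{\left(L{\left(-2,3 \right)} \right)} \right)} + 6\right)^{2} = \left(\frac{6 - \frac{1}{6}}{- \frac{1}{6}} + 6\right)^{2} = \left(\left(-6\right) \frac{35}{6} + 6\right)^{2} = \left(-35 + 6\right)^{2} = \left(-29\right)^{2} = 841$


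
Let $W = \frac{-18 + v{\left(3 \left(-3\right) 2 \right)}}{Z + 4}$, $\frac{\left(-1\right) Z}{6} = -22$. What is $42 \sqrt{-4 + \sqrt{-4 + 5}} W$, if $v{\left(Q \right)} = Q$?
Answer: $- \frac{189 i \sqrt{3}}{17} \approx - 19.256 i$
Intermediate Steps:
$Z = 132$ ($Z = \left(-6\right) \left(-22\right) = 132$)
$W = - \frac{9}{34}$ ($W = \frac{-18 + 3 \left(-3\right) 2}{132 + 4} = \frac{-18 - 18}{136} = \left(-18 - 18\right) \frac{1}{136} = \left(-36\right) \frac{1}{136} = - \frac{9}{34} \approx -0.26471$)
$42 \sqrt{-4 + \sqrt{-4 + 5}} W = 42 \sqrt{-4 + \sqrt{-4 + 5}} \left(- \frac{9}{34}\right) = 42 \sqrt{-4 + \sqrt{1}} \left(- \frac{9}{34}\right) = 42 \sqrt{-4 + 1} \left(- \frac{9}{34}\right) = 42 \sqrt{-3} \left(- \frac{9}{34}\right) = 42 i \sqrt{3} \left(- \frac{9}{34}\right) = - \frac{189 i \sqrt{3}}{17}$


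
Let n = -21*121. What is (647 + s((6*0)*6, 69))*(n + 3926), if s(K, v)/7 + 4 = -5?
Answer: 808840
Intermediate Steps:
s(K, v) = -63 (s(K, v) = -28 + 7*(-5) = -28 - 35 = -63)
n = -2541
(647 + s((6*0)*6, 69))*(n + 3926) = (647 - 63)*(-2541 + 3926) = 584*1385 = 808840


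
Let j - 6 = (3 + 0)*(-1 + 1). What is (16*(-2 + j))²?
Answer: 4096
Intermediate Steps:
j = 6 (j = 6 + (3 + 0)*(-1 + 1) = 6 + 3*0 = 6 + 0 = 6)
(16*(-2 + j))² = (16*(-2 + 6))² = (16*4)² = 64² = 4096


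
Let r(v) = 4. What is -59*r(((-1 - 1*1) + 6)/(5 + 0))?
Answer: -236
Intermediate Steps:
-59*r(((-1 - 1*1) + 6)/(5 + 0)) = -59*4 = -236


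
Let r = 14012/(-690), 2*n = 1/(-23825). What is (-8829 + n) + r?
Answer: -29095194899/3287850 ≈ -8849.3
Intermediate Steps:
n = -1/47650 (n = (1/2)/(-23825) = (1/2)*(-1/23825) = -1/47650 ≈ -2.0986e-5)
r = -7006/345 (r = 14012*(-1/690) = -7006/345 ≈ -20.307)
(-8829 + n) + r = (-8829 - 1/47650) - 7006/345 = -420701851/47650 - 7006/345 = -29095194899/3287850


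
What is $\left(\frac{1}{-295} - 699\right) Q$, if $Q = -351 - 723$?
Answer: $\frac{221465244}{295} \approx 7.5073 \cdot 10^{5}$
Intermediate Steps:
$Q = -1074$
$\left(\frac{1}{-295} - 699\right) Q = \left(\frac{1}{-295} - 699\right) \left(-1074\right) = \left(- \frac{1}{295} - 699\right) \left(-1074\right) = \left(- \frac{206206}{295}\right) \left(-1074\right) = \frac{221465244}{295}$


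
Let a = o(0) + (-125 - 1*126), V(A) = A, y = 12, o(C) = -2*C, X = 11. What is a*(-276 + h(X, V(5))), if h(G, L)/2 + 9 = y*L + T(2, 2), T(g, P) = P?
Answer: 42670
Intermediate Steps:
h(G, L) = -14 + 24*L (h(G, L) = -18 + 2*(12*L + 2) = -18 + 2*(2 + 12*L) = -18 + (4 + 24*L) = -14 + 24*L)
a = -251 (a = -2*0 + (-125 - 1*126) = 0 + (-125 - 126) = 0 - 251 = -251)
a*(-276 + h(X, V(5))) = -251*(-276 + (-14 + 24*5)) = -251*(-276 + (-14 + 120)) = -251*(-276 + 106) = -251*(-170) = 42670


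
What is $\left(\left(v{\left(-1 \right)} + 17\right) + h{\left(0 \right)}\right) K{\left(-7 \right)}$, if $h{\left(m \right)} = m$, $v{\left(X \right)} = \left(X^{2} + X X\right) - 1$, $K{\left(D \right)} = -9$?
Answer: $-162$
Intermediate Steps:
$v{\left(X \right)} = -1 + 2 X^{2}$ ($v{\left(X \right)} = \left(X^{2} + X^{2}\right) - 1 = 2 X^{2} - 1 = -1 + 2 X^{2}$)
$\left(\left(v{\left(-1 \right)} + 17\right) + h{\left(0 \right)}\right) K{\left(-7 \right)} = \left(\left(\left(-1 + 2 \left(-1\right)^{2}\right) + 17\right) + 0\right) \left(-9\right) = \left(\left(\left(-1 + 2 \cdot 1\right) + 17\right) + 0\right) \left(-9\right) = \left(\left(\left(-1 + 2\right) + 17\right) + 0\right) \left(-9\right) = \left(\left(1 + 17\right) + 0\right) \left(-9\right) = \left(18 + 0\right) \left(-9\right) = 18 \left(-9\right) = -162$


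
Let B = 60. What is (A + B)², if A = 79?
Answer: 19321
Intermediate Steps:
(A + B)² = (79 + 60)² = 139² = 19321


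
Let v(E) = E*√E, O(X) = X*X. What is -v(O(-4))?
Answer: -64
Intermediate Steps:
O(X) = X²
v(E) = E^(3/2)
-v(O(-4)) = -((-4)²)^(3/2) = -16^(3/2) = -1*64 = -64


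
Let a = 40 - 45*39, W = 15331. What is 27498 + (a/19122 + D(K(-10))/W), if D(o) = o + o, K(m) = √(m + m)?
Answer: 525815041/19122 + 4*I*√5/15331 ≈ 27498.0 + 0.00058341*I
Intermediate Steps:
K(m) = √2*√m (K(m) = √(2*m) = √2*√m)
a = -1715 (a = 40 - 1755 = -1715)
D(o) = 2*o
27498 + (a/19122 + D(K(-10))/W) = 27498 + (-1715/19122 + (2*(√2*√(-10)))/15331) = 27498 + (-1715*1/19122 + (2*(√2*(I*√10)))*(1/15331)) = 27498 + (-1715/19122 + (2*(2*I*√5))*(1/15331)) = 27498 + (-1715/19122 + (4*I*√5)*(1/15331)) = 27498 + (-1715/19122 + 4*I*√5/15331) = 525815041/19122 + 4*I*√5/15331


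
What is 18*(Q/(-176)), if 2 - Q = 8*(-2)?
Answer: -81/44 ≈ -1.8409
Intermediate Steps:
Q = 18 (Q = 2 - 8*(-2) = 2 - 1*(-16) = 2 + 16 = 18)
18*(Q/(-176)) = 18*(18/(-176)) = 18*(18*(-1/176)) = 18*(-9/88) = -81/44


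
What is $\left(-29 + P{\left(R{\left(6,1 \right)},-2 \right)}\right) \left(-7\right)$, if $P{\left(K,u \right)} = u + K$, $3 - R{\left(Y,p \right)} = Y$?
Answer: $238$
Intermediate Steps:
$R{\left(Y,p \right)} = 3 - Y$
$P{\left(K,u \right)} = K + u$
$\left(-29 + P{\left(R{\left(6,1 \right)},-2 \right)}\right) \left(-7\right) = \left(-29 + \left(\left(3 - 6\right) - 2\right)\right) \left(-7\right) = \left(-29 - 5\right) \left(-7\right) = \left(-34\right) \left(-7\right) = 238$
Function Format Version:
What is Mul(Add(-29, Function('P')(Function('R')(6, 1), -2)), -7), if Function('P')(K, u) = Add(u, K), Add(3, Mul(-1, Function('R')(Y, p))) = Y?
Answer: 238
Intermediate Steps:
Function('R')(Y, p) = Add(3, Mul(-1, Y))
Function('P')(K, u) = Add(K, u)
Mul(Add(-29, Function('P')(Function('R')(6, 1), -2)), -7) = Mul(Add(-29, Add(Add(3, Mul(-1, 6)), -2)), -7) = Mul(Add(-29, Add(Add(3, -6), -2)), -7) = Mul(Add(-29, Add(-3, -2)), -7) = Mul(Add(-29, -5), -7) = Mul(-34, -7) = 238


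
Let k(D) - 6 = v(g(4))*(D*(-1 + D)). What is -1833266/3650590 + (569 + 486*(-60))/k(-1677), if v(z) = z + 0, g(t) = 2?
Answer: -5211014032739/10272793115310 ≈ -0.50726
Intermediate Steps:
v(z) = z
k(D) = 6 + 2*D*(-1 + D) (k(D) = 6 + 2*(D*(-1 + D)) = 6 + 2*D*(-1 + D))
-1833266/3650590 + (569 + 486*(-60))/k(-1677) = -1833266/3650590 + (569 + 486*(-60))/(6 - 2*(-1677) + 2*(-1677)²) = -1833266*1/3650590 + (569 - 29160)/(6 + 3354 + 2*2812329) = -916633/1825295 - 28591/(6 + 3354 + 5624658) = -916633/1825295 - 28591/5628018 = -5211014032739/10272793115310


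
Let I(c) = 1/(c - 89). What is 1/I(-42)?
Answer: -131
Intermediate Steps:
I(c) = 1/(-89 + c)
1/I(-42) = 1/(1/(-89 - 42)) = 1/(1/(-131)) = 1/(-1/131) = -131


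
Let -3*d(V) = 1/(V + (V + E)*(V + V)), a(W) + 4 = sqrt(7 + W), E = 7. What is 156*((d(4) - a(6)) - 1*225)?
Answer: -792961/23 - 156*sqrt(13) ≈ -35039.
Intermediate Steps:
a(W) = -4 + sqrt(7 + W)
d(V) = -1/(3*(V + 2*V*(7 + V))) (d(V) = -1/(3*(V + (V + 7)*(V + V))) = -1/(3*(V + (7 + V)*(2*V))) = -1/(3*(V + 2*V*(7 + V))))
156*((d(4) - a(6)) - 1*225) = 156*((-1/3/(4*(15 + 2*4)) - (-4 + sqrt(7 + 6))) - 1*225) = 156*((-1/3*1/4/(15 + 8) - (-4 + sqrt(13))) - 225) = 156*((-1/3*1/4/23 + (4 - sqrt(13))) - 225) = 156*((-1/3*1/4*1/23 + (4 - sqrt(13))) - 225) = 156*((-1/276 + (4 - sqrt(13))) - 225) = 156*((1103/276 - sqrt(13)) - 225) = 156*(-60997/276 - sqrt(13)) = -792961/23 - 156*sqrt(13)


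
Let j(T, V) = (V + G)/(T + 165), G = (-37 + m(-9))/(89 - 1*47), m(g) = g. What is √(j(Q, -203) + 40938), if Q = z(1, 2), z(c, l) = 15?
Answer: √16247842170/630 ≈ 202.33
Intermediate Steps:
Q = 15
G = -23/21 (G = (-37 - 9)/(89 - 1*47) = -46/(89 - 47) = -46/42 = -46*1/42 = -23/21 ≈ -1.0952)
j(T, V) = (-23/21 + V)/(165 + T) (j(T, V) = (V - 23/21)/(T + 165) = (-23/21 + V)/(165 + T))
√(j(Q, -203) + 40938) = √((-23/21 - 203)/(165 + 15) + 40938) = √(-4286/21/180 + 40938) = √((1/180)*(-4286/21) + 40938) = √(-2143/1890 + 40938) = √(77370677/1890) = √16247842170/630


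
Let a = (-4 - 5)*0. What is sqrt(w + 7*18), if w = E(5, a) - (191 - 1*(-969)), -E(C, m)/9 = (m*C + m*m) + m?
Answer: I*sqrt(1034) ≈ 32.156*I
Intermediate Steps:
a = 0 (a = -9*0 = 0)
E(C, m) = -9*m - 9*m**2 - 9*C*m (E(C, m) = -9*((m*C + m*m) + m) = -9*((C*m + m**2) + m) = -9*((m**2 + C*m) + m) = -9*(m + m**2 + C*m) = -9*m - 9*m**2 - 9*C*m)
w = -1160 (w = -9*0*(1 + 5 + 0) - (191 - 1*(-969)) = -9*0*6 - (191 + 969) = 0 - 1*1160 = 0 - 1160 = -1160)
sqrt(w + 7*18) = sqrt(-1160 + 7*18) = sqrt(-1160 + 126) = sqrt(-1034) = I*sqrt(1034)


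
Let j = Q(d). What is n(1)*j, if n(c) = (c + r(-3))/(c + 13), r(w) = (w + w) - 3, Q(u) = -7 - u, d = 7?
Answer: 8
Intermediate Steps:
r(w) = -3 + 2*w (r(w) = 2*w - 3 = -3 + 2*w)
n(c) = (-9 + c)/(13 + c) (n(c) = (c + (-3 + 2*(-3)))/(c + 13) = (c + (-3 - 6))/(13 + c) = (c - 9)/(13 + c) = (-9 + c)/(13 + c))
j = -14 (j = -7 - 1*7 = -7 - 7 = -14)
n(1)*j = ((-9 + 1)/(13 + 1))*(-14) = (-8/14)*(-14) = ((1/14)*(-8))*(-14) = -4/7*(-14) = 8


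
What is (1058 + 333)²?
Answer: 1934881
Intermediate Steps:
(1058 + 333)² = 1391² = 1934881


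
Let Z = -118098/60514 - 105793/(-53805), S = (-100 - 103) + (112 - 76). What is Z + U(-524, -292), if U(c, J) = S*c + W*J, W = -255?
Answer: 263680345925036/1627977885 ≈ 1.6197e+5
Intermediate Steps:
S = -167 (S = -203 + 36 = -167)
U(c, J) = -255*J - 167*c (U(c, J) = -167*c - 255*J = -255*J - 167*c)
Z = 23847356/1627977885 (Z = -118098*1/60514 - 105793*(-1/53805) = -59049/30257 + 105793/53805 = 23847356/1627977885 ≈ 0.014648)
Z + U(-524, -292) = 23847356/1627977885 + (-255*(-292) - 167*(-524)) = 23847356/1627977885 + (74460 + 87508) = 23847356/1627977885 + 161968 = 263680345925036/1627977885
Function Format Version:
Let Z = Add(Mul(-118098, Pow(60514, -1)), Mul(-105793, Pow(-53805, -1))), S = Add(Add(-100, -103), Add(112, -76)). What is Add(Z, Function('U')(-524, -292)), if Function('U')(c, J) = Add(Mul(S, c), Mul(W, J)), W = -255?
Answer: Rational(263680345925036, 1627977885) ≈ 1.6197e+5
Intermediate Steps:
S = -167 (S = Add(-203, 36) = -167)
Function('U')(c, J) = Add(Mul(-255, J), Mul(-167, c)) (Function('U')(c, J) = Add(Mul(-167, c), Mul(-255, J)) = Add(Mul(-255, J), Mul(-167, c)))
Z = Rational(23847356, 1627977885) (Z = Add(Mul(-118098, Rational(1, 60514)), Mul(-105793, Rational(-1, 53805))) = Add(Rational(-59049, 30257), Rational(105793, 53805)) = Rational(23847356, 1627977885) ≈ 0.014648)
Add(Z, Function('U')(-524, -292)) = Add(Rational(23847356, 1627977885), Add(Mul(-255, -292), Mul(-167, -524))) = Add(Rational(23847356, 1627977885), Add(74460, 87508)) = Add(Rational(23847356, 1627977885), 161968) = Rational(263680345925036, 1627977885)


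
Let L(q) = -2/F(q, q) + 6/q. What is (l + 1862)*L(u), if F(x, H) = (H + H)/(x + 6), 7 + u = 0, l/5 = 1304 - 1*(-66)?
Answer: -8712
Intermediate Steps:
l = 6850 (l = 5*(1304 - 1*(-66)) = 5*(1304 + 66) = 5*1370 = 6850)
u = -7 (u = -7 + 0 = -7)
F(x, H) = 2*H/(6 + x) (F(x, H) = (2*H)/(6 + x) = 2*H/(6 + x))
L(q) = 6/q - (6 + q)/q (L(q) = -2*(6 + q)/(2*q) + 6/q = -(6 + q)/q + 6/q = 6/q - (6 + q)/q)
(l + 1862)*L(u) = (6850 + 1862)*(-1) = 8712*(-1) = -8712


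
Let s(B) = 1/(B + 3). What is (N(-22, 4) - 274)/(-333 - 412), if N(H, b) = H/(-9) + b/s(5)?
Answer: 2156/6705 ≈ 0.32155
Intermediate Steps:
s(B) = 1/(3 + B)
N(H, b) = 8*b - H/9 (N(H, b) = H/(-9) + b/(1/(3 + 5)) = H*(-1/9) + b/(1/8) = -H/9 + b/(1/8) = -H/9 + b*8 = -H/9 + 8*b = 8*b - H/9)
(N(-22, 4) - 274)/(-333 - 412) = ((8*4 - 1/9*(-22)) - 274)/(-333 - 412) = ((32 + 22/9) - 274)/(-745) = (310/9 - 274)*(-1/745) = -2156/9*(-1/745) = 2156/6705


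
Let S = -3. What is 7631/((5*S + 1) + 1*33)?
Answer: 7631/19 ≈ 401.63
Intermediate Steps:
7631/((5*S + 1) + 1*33) = 7631/((5*(-3) + 1) + 1*33) = 7631/((-15 + 1) + 33) = 7631/(-14 + 33) = 7631/19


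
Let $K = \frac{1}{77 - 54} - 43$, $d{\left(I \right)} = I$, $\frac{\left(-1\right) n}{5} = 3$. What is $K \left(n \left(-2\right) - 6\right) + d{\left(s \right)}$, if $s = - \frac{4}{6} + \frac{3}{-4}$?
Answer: $- \frac{284935}{276} \approx -1032.4$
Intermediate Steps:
$n = -15$ ($n = \left(-5\right) 3 = -15$)
$s = - \frac{17}{12}$ ($s = \left(-4\right) \frac{1}{6} + 3 \left(- \frac{1}{4}\right) = - \frac{2}{3} - \frac{3}{4} = - \frac{17}{12} \approx -1.4167$)
$K = - \frac{988}{23}$ ($K = \frac{1}{23} - 43 = - \frac{988}{23} \approx -42.957$)
$K \left(n \left(-2\right) - 6\right) + d{\left(s \right)} = - \frac{988 \left(\left(-15\right) \left(-2\right) - 6\right)}{23} - \frac{17}{12} = - \frac{988 \left(30 - 6\right)}{23} - \frac{17}{12} = \left(- \frac{988}{23}\right) 24 - \frac{17}{12} = - \frac{23712}{23} - \frac{17}{12} = - \frac{284935}{276}$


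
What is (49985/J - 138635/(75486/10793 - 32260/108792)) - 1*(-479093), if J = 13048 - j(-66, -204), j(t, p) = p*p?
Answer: 25745716898198119517/56165336007944 ≈ 4.5839e+5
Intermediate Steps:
j(t, p) = p²
J = -28568 (J = 13048 - 1*(-204)² = 13048 - 1*41616 = 13048 - 41616 = -28568)
(49985/J - 138635/(75486/10793 - 32260/108792)) - 1*(-479093) = (49985/(-28568) - 138635/(75486/10793 - 32260/108792)) - 1*(-479093) = (49985*(-1/28568) - 138635/(75486*(1/10793) - 32260*1/108792)) + 479093 = (-49985/28568 - 138635/(75486/10793 - 8065/27198)) + 479093 = (-49985/28568 - 138635/1966022683/293548014) + 479093 = (-49985/28568 - 138635*293548014/1966022683) + 479093 = (-49985/28568 - 40696028920890/1966022683) + 479093 = -1162702425855795275/56165336007944 + 479093 = 25745716898198119517/56165336007944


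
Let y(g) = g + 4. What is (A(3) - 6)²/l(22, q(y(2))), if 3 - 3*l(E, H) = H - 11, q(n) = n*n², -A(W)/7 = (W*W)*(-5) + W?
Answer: -124416/101 ≈ -1231.8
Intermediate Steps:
y(g) = 4 + g
A(W) = -7*W + 35*W² (A(W) = -7*((W*W)*(-5) + W) = -7*(W²*(-5) + W) = -7*(-5*W² + W) = -7*(W - 5*W²) = -7*W + 35*W²)
q(n) = n³
l(E, H) = 14/3 - H/3 (l(E, H) = 1 - (H - 11)/3 = 1 - (-11 + H)/3 = 1 + (11/3 - H/3) = 14/3 - H/3)
(A(3) - 6)²/l(22, q(y(2))) = (7*3*(-1 + 5*3) - 6)²/(14/3 - (4 + 2)³/3) = (7*3*(-1 + 15) - 6)²/(14/3 - ⅓*6³) = (7*3*14 - 6)²/(14/3 - ⅓*216) = (294 - 6)²/(14/3 - 72) = 288²/(-202/3) = 82944*(-3/202) = -124416/101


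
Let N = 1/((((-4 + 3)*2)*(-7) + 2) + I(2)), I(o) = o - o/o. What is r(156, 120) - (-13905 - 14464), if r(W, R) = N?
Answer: 482274/17 ≈ 28369.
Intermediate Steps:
I(o) = -1 + o (I(o) = o - 1*1 = o - 1 = -1 + o)
N = 1/17 (N = 1/((((-4 + 3)*2)*(-7) + 2) + (-1 + 2)) = 1/((-1*2*(-7) + 2) + 1) = 1/((-2*(-7) + 2) + 1) = 1/((14 + 2) + 1) = 1/(16 + 1) = 1/17 ≈ 0.058824)
r(W, R) = 1/17
r(156, 120) - (-13905 - 14464) = 1/17 - (-13905 - 14464) = 1/17 - 1*(-28369) = 1/17 + 28369 = 482274/17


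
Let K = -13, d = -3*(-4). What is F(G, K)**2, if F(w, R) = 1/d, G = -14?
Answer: 1/144 ≈ 0.0069444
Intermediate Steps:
d = 12
F(w, R) = 1/12
F(G, K)**2 = (1/12)**2 = 1/144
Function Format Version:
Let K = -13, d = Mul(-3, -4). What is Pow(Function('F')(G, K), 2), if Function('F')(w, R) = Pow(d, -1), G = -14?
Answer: Rational(1, 144) ≈ 0.0069444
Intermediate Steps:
d = 12
Function('F')(w, R) = Rational(1, 12) (Function('F')(w, R) = Pow(12, -1) = Rational(1, 12))
Pow(Function('F')(G, K), 2) = Pow(Rational(1, 12), 2) = Rational(1, 144)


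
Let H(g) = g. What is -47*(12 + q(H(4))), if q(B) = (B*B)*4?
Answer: -3572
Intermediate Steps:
q(B) = 4*B² (q(B) = B²*4 = 4*B²)
-47*(12 + q(H(4))) = -47*(12 + 4*4²) = -47*(12 + 4*16) = -47*(12 + 64) = -47*76 = -3572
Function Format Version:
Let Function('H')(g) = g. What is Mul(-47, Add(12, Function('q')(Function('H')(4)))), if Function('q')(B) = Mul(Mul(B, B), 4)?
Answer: -3572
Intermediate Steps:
Function('q')(B) = Mul(4, Pow(B, 2)) (Function('q')(B) = Mul(Pow(B, 2), 4) = Mul(4, Pow(B, 2)))
Mul(-47, Add(12, Function('q')(Function('H')(4)))) = Mul(-47, Add(12, Mul(4, Pow(4, 2)))) = Mul(-47, Add(12, Mul(4, 16))) = Mul(-47, Add(12, 64)) = Mul(-47, 76) = -3572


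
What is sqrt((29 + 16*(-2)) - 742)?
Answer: I*sqrt(745) ≈ 27.295*I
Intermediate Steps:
sqrt((29 + 16*(-2)) - 742) = sqrt((29 - 32) - 742) = sqrt(-3 - 742) = sqrt(-745) = I*sqrt(745)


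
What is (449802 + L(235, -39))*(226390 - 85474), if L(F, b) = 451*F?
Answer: 78319280892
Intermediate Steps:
(449802 + L(235, -39))*(226390 - 85474) = (449802 + 451*235)*(226390 - 85474) = (449802 + 105985)*140916 = 555787*140916 = 78319280892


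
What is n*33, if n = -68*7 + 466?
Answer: -330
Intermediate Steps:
n = -10 (n = -476 + 466 = -10)
n*33 = -10*33 = -330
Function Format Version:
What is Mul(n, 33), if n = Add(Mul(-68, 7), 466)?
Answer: -330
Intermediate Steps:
n = -10 (n = Add(-476, 466) = -10)
Mul(n, 33) = Mul(-10, 33) = -330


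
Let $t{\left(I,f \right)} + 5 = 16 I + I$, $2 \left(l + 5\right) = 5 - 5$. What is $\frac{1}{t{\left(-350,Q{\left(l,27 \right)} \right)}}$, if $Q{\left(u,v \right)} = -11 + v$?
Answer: $- \frac{1}{5955} \approx -0.00016793$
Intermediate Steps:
$l = -5$ ($l = -5 + \frac{5 - 5}{2} = -5 + \frac{1}{2} \cdot 0 = -5 + 0 = -5$)
$t{\left(I,f \right)} = -5 + 17 I$ ($t{\left(I,f \right)} = -5 + \left(16 I + I\right) = -5 + 17 I$)
$\frac{1}{t{\left(-350,Q{\left(l,27 \right)} \right)}} = \frac{1}{-5 + 17 \left(-350\right)} = \frac{1}{-5 - 5950} = \frac{1}{-5955} = - \frac{1}{5955}$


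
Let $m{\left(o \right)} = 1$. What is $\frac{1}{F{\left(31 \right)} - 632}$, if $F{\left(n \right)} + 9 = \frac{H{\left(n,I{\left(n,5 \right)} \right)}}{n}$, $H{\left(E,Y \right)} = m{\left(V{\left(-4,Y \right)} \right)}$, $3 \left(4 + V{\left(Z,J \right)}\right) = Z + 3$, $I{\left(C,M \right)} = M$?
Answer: $- \frac{31}{19870} \approx -0.0015601$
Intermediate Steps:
$V{\left(Z,J \right)} = -3 + \frac{Z}{3}$ ($V{\left(Z,J \right)} = -4 + \frac{Z + 3}{3} = -4 + \frac{3 + Z}{3} = -4 + \left(1 + \frac{Z}{3}\right) = -3 + \frac{Z}{3}$)
$H{\left(E,Y \right)} = 1$
$F{\left(n \right)} = -9 + \frac{1}{n}$ ($F{\left(n \right)} = -9 + 1 \frac{1}{n} = -9 + \frac{1}{n}$)
$\frac{1}{F{\left(31 \right)} - 632} = \frac{1}{\left(-9 + \frac{1}{31}\right) - 632} = \frac{1}{- \frac{278}{31} - 632} = \frac{1}{- \frac{19870}{31}} = - \frac{31}{19870}$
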